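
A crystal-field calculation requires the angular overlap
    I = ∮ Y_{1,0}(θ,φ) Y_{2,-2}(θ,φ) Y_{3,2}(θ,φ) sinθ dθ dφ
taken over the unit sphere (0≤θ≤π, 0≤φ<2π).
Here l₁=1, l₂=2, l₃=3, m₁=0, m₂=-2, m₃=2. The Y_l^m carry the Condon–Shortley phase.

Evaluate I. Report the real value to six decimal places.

0.184674

m-sum 0 ✓  L=6 even ✓  1≤3≤3 ✓
Π(2lᵢ+1) = 3×5×7 = 105
triangle coeff Δ(1,2,3) = 1/105
Σ_t [0,0]: t=0:+1/4 = 1/4
(3j)²=3/35 [(1 2 3; 0 0 0)], sign=-1
Σ_t [0,0]: t=0:+1/24 = 1/24
(3j)²=1/21 [(1 2 3; 0 -2 2)], sign=-1
⇒ 4πI² = 3/7
I = (+1)√(3/7/(4π)) = 0.18467439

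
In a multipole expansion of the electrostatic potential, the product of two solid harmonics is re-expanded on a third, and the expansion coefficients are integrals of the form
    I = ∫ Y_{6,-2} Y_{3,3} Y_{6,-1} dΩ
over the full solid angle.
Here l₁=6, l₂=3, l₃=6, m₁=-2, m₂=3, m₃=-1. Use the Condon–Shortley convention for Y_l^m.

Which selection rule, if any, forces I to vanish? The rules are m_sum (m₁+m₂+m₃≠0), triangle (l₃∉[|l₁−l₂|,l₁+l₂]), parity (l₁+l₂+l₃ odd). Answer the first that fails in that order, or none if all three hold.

m₁+m₂+m₃ = -2 + 3 − 1 = 0  ✓
triangle: |6−3|=3 ≤ l₃=6 ≤ 6+3=9  ✓
parity: l₁+l₂+l₃ = 15 is odd  ✗

parity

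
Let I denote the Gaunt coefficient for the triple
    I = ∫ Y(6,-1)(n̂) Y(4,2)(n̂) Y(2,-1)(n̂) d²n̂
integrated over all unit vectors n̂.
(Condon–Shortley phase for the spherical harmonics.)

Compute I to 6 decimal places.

Rules hold: Σm=0, L=12 even, 2≤2≤10.
N = 13·9·5 = 585
Δ = 8!·4!·0!/13! = 1/6435
Racah Σ t=4..4: t=4:+1/2304 = 1/2304
⇒ 3j(6 4 2; 0 0 0)² = 5/143, sgn +1
Racah Σ t=6..6: t=6:+1/8640 = 1/8640
⇒ 3j(6 4 2; -1 2 -1)² = 14/1287, sgn -1
4πI² = N·(3j₀)²·(3jₘ)² = 350/1573
I = -1·√(0.222505/4π) = -0.13306527

-0.133065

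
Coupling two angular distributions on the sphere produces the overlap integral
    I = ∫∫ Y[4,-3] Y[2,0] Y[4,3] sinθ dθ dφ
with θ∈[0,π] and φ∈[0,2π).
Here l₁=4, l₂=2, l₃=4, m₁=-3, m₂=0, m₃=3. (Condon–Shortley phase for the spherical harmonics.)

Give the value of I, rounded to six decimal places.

0.057344

m-sum 0 ✓  L=10 even ✓  2≤4≤6 ✓
Π(2lᵢ+1) = 9×5×9 = 405
triangle coeff Δ(4,2,4) = 1/13860
Σ_t [0,2]: t=0:+1/192 t=1:−1/36 t=2:+1/192 = -5/288
(3j)²=20/693 [(4 2 4; 0 0 0)], sign=-1
Σ_t [1,2]: t=1:−1/720 t=2:+1/480 = 1/1440
(3j)²=7/1980 [(4 2 4; -3 0 3)], sign=-1
⇒ 4πI² = 5/121
I = (+1)√(5/121/(4π)) = 0.05734392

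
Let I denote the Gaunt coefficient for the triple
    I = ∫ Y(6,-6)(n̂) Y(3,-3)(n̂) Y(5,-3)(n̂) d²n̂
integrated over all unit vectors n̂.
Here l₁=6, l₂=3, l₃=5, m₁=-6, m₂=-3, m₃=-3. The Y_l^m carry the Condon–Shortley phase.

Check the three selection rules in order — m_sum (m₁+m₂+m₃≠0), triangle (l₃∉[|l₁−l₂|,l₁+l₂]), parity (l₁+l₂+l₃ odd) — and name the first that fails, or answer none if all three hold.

m₁+m₂+m₃ = -6 − 3 − 3 = -12  ✗
triangle: |6−3|=3 ≤ l₃=5 ≤ 6+3=9
parity: l₁+l₂+l₃ = 14 is even

m_sum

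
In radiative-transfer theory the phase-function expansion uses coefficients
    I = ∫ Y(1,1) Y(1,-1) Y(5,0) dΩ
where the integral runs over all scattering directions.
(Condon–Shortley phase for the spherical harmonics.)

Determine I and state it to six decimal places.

|1−1|≤5≤1+1 violated ⇒ I = 0

0.000000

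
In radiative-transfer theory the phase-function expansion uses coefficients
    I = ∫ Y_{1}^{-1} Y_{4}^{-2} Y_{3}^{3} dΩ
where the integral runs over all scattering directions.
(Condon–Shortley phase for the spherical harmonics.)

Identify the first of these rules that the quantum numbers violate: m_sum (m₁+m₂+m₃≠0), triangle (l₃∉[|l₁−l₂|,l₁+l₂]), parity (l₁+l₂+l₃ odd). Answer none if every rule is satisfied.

none

Σmᵢ = 0  ✓
l₃∈[|l₁−l₂|,l₁+l₂]=[3,5], have l₃=3  ✓
Σlᵢ = 8 ⇒ even  ✓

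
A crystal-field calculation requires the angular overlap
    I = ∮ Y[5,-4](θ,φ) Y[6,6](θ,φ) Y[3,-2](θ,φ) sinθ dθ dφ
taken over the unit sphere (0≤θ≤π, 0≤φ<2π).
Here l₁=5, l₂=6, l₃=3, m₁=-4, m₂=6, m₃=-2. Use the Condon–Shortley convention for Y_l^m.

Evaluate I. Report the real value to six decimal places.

Checks pass: Σm=0; 14 even; l₃=3∈[1,11].
(2·5+1)(2·6+1)(2·3+1) = 1001
Δ: 8! 2! 4! / 15! → 1/675675
sum: t=3:−1/8640 t=4:+1/2304 t=5:−1/8640 = 7/34560
3j²(5 6 3; 0 0 0) = Δ·Π!·Σ² = 7/429  (sign -1)
sum: t=8:+1/967680 = 1/967680
3j²(5 6 3; -4 6 -2) = Δ·Π!·Σ² = 3/91  (sign -1)
combine: 4πI² = 1001·7/429·3/91 = 7/13
take √, sign +1: I = 0.20700098

0.207001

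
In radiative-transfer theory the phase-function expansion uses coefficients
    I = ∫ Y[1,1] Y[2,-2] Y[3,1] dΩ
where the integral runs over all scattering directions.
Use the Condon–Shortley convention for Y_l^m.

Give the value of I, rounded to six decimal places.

m-sum 0 ✓  L=6 even ✓  1≤3≤3 ✓
Π(2lᵢ+1) = 3×5×7 = 105
triangle coeff Δ(1,2,3) = 1/105
Σ_t [0,0]: t=0:+1/4 = 1/4
(3j)²=3/35 [(1 2 3; 0 0 0)], sign=-1
Σ_t [0,0]: t=0:+1/48 = 1/48
(3j)²=1/105 [(1 2 3; 1 -2 1)], sign=+1
⇒ 4πI² = 3/35
I = (-1)√(3/35/(4π)) = -0.08258890

-0.082589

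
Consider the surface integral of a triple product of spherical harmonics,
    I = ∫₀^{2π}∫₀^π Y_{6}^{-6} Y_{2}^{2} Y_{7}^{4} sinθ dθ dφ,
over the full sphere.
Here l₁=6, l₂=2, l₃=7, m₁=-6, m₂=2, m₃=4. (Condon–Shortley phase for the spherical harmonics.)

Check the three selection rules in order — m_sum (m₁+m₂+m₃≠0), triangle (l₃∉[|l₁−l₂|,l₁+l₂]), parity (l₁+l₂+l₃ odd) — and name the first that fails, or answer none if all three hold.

Σmᵢ = 0  ✓
l₃∈[|l₁−l₂|,l₁+l₂]=[4,8], have l₃=7  ✓
Σlᵢ = 15 ⇒ odd  ✗

parity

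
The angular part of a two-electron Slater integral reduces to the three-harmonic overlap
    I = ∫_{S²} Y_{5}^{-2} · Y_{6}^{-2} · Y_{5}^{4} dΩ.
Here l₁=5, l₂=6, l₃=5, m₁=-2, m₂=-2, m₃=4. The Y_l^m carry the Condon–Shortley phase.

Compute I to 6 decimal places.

Rules hold: Σm=0, L=16 even, 1≤5≤11.
N = 11·13·11 = 1573
Δ = 6!·4!·6!/17! = 1/28588560
Racah Σ t=1..5: t=1:−1/345600 t=2:+1/13824 t=3:−1/5184 t=4:+1/13824 t=5:−1/345600 = -7/129600
⇒ 3j(5 6 5; 0 0 0)² = 80/7293, sgn +1
Racah Σ t=3..4: t=3:−1/103680 t=4:+1/207360 = -1/207360
⇒ 3j(5 6 5; -2 -2 4)² = 21/2431, sgn +1
4πI² = N·(3j₀)²·(3jₘ)² = 560/3757
I = +1·√(0.149055/4π) = 0.10891018

0.108910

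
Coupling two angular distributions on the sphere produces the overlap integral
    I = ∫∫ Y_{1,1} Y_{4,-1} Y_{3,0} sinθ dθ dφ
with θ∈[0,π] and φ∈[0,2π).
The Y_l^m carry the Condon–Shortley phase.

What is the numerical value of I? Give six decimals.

Rules hold: Σm=0, L=8 even, 3≤3≤5.
N = 3·9·7 = 189
Δ = 2!·0!·6!/9! = 1/252
Racah Σ t=1..1: t=1:−1/36 = -1/36
⇒ 3j(1 4 3; 0 0 0)² = 4/63, sgn +1
Racah Σ t=0..0: t=0:+1/72 = 1/72
⇒ 3j(1 4 3; 1 -1 0)² = 5/126, sgn -1
4πI² = N·(3j₀)²·(3jₘ)² = 10/21
I = -1·√(0.47619/4π) = -0.19466390

-0.194664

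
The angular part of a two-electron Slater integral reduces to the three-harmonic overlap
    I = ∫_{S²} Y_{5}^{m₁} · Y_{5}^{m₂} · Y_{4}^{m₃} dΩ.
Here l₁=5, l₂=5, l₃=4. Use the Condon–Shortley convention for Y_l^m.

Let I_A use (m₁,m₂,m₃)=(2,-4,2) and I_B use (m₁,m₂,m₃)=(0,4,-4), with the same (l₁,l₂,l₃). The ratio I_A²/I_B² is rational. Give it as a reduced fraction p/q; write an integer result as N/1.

5/6

Same 5,5,4: normalisation and zero-m 3j drop out of the ratio.
A: Δ: 6! 4! 4! / 15! → 1/3153150; sum: t=0:+1/25920 t=1:−1/11520 = -1/20736; 3j²(5 5 4; 2 -4 2) = Δ·Π!·Σ² = 5/429  (sign -1)
B: Δ: 6! 4! 4! / 15! → 1/3153150; sum: t=5:−1/69120 = -1/69120; 3j²(5 5 4; 0 4 -4) = Δ·Π!·Σ² = 2/143  (sign -1)
I_A²/I_B² = (5/429)/(2/143) = 5/6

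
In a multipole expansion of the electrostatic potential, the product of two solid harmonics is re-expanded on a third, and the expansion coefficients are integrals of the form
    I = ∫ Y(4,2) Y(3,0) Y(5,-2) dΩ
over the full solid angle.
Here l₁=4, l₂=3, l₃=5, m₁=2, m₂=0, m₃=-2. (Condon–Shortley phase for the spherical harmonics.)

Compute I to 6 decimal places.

Checks pass: Σm=0; 12 even; l₃=5∈[1,7].
(2·4+1)(2·3+1)(2·5+1) = 693
Δ: 2! 6! 4! / 13! → 1/180180
sum: t=0:+1/576 t=1:−1/144 t=2:+1/576 = -1/288
3j²(4 3 5; 0 0 0) = Δ·Π!·Σ² = 20/1001  (sign +1)
sum: t=0:+1/576 t=1:−1/480 t=2:+1/8640 = -1/4320
3j²(4 3 5; 2 0 -2) = Δ·Π!·Σ² = 1/2145  (sign +1)
combine: 4πI² = 693·20/1001·1/2145 = 12/1859
take √, sign +1: I = 0.02266449

0.022664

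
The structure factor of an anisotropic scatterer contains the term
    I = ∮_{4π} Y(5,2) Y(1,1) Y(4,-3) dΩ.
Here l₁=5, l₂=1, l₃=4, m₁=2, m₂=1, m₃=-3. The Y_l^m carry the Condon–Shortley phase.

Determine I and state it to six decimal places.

m-sum 0 ✓  L=10 even ✓  4≤4≤6 ✓
Π(2lᵢ+1) = 11×3×9 = 297
triangle coeff Δ(5,1,4) = 1/495
Σ_t [1,1]: t=1:−1/576 = -1/576
(3j)²=5/99 [(5 1 4; 0 0 0)], sign=-1
Σ_t [2,2]: t=2:+1/10080 = 1/10080
(3j)²=1/165 [(5 1 4; 2 1 -3)], sign=-1
⇒ 4πI² = 1/11
I = (+1)√(1/11/(4π)) = 0.08505478

0.085055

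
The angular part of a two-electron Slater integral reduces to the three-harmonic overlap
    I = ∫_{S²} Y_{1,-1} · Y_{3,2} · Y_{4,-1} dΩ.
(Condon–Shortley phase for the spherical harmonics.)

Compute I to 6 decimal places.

m-sum 0 ✓  L=8 even ✓  2≤4≤4 ✓
Π(2lᵢ+1) = 3×7×9 = 189
triangle coeff Δ(1,3,4) = 1/252
Σ_t [0,0]: t=0:+1/36 = 1/36
(3j)²=4/63 [(1 3 4; 0 0 0)], sign=+1
Σ_t [0,0]: t=0:+1/240 = 1/240
(3j)²=1/84 [(1 3 4; -1 2 -1)], sign=-1
⇒ 4πI² = 1/7
I = (-1)√(1/7/(4π)) = -0.10662181

-0.106622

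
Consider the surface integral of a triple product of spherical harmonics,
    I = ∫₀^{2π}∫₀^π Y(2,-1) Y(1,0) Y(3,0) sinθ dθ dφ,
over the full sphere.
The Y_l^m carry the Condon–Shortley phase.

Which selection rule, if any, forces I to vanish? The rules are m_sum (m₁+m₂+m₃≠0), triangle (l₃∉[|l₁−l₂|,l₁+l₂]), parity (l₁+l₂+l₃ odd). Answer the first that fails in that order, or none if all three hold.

m_sum

m₁+m₂+m₃ = -1 + 0 + 0 = -1  ✗
triangle: |2−1|=1 ≤ l₃=3 ≤ 2+1=3
parity: l₁+l₂+l₃ = 6 is even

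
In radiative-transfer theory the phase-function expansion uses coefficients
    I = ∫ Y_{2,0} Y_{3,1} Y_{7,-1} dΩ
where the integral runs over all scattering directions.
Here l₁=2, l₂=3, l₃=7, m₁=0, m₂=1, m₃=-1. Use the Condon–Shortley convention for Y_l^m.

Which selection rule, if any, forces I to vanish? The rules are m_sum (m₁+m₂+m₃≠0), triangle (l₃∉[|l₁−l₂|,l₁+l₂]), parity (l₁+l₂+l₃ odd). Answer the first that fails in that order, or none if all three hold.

Σmᵢ = 0  ✓
l₃∈[|l₁−l₂|,l₁+l₂]=[1,5], have l₃=7  ✗
Σlᵢ = 12 ⇒ even

triangle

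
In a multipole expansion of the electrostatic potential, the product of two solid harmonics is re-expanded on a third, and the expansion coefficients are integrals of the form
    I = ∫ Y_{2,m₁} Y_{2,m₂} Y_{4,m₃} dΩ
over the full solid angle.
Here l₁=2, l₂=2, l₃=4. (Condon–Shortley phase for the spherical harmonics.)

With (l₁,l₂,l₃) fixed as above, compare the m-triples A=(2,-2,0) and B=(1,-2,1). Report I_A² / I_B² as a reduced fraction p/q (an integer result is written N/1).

1/5

Same 2,2,4: normalisation and zero-m 3j drop out of the ratio.
A: Δ: 0! 4! 4! / 9! → 1/630; sum: t=0:+1/576 = 1/576; 3j²(2 2 4; 2 -2 0) = Δ·Π!·Σ² = 1/630  (sign +1)
B: Δ: 0! 4! 4! / 9! → 1/630; sum: t=0:+1/144 = 1/144; 3j²(2 2 4; 1 -2 1) = Δ·Π!·Σ² = 1/126  (sign -1)
I_A²/I_B² = (1/630)/(1/126) = 1/5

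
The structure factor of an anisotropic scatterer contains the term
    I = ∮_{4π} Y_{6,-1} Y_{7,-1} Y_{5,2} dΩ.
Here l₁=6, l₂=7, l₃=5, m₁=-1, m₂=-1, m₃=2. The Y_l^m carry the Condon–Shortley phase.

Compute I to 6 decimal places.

Checks pass: Σm=0; 18 even; l₃=5∈[1,13].
(2·6+1)(2·7+1)(2·5+1) = 2145
Δ: 8! 4! 6! / 19! → 1/174594420
sum: t=2:+1/4147200 t=3:−1/207360 t=4:+1/82944 t=5:−1/207360 t=6:+1/4147200 = 1/345600
3j²(6 7 5; 0 0 0) = Δ·Π!·Σ² = 420/46189  (sign -1)
sum: t=3:−1/622080 t=4:+1/165888 t=5:−1/345600 t=6:+1/6220800 = 7/4147200
3j²(6 7 5; -1 -1 2) = Δ·Π!·Σ² = 2401/277134  (sign -1)
combine: 4πI² = 2145·420/46189·2401/277134 = 2521050/14919047
take √, sign +1: I = 0.11596188

0.115962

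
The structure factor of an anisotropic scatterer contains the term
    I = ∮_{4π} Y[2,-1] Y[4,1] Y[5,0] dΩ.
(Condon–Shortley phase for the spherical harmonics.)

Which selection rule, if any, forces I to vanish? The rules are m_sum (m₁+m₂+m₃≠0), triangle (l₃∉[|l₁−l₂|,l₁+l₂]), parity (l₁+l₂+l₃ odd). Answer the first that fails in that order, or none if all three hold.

azimuthal sum: -1 + 1 + 0 = 0  ✓
2 ≤ 5 ≤ 6 (triangle on l)  ✓
L = 2 + 4 + 5 = 11 (odd)  ✗

parity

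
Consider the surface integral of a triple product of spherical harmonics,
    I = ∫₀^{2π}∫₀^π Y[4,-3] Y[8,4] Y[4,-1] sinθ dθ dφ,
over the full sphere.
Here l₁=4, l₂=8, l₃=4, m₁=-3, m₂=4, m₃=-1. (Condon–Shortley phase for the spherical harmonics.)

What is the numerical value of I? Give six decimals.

m-sum 0 ✓  L=16 even ✓  4≤4≤12 ✓
Π(2lᵢ+1) = 9×17×9 = 1377
triangle coeff Δ(4,8,4) = 1/218790
Σ_t [4,4]: t=4:+1/331776 = 1/331776
(3j)²=490/21879 [(4 8 4; 0 0 0)], sign=+1
Σ_t [7,7]: t=7:−1/3628800 = -1/3628800
(3j)²=16/1105 [(4 8 4; -3 4 -1)], sign=+1
⇒ 4πI² = 14112/31603
I = (+1)√(14112/31603/(4π)) = 0.18850601

0.188506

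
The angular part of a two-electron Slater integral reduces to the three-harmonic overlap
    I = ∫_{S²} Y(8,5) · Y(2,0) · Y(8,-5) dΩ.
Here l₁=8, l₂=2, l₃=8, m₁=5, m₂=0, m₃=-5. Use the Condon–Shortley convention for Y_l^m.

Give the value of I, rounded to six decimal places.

0.006640

m-sum 0 ✓  L=18 even ✓  6≤8≤10 ✓
Π(2lᵢ+1) = 17×5×17 = 1445
triangle coeff Δ(8,2,8) = 1/348840
Σ_t [0,2]: t=0:+1/116121600 t=1:−1/25401600 t=2:+1/116121600 = -1/45158400
(3j)²=24/1615 [(8 2 8; 0 0 0)], sign=-1
Σ_t [0,2]: t=0:+1/958003200 t=1:−1/958003200 t=2:+1/24908083200 = 1/24908083200
(3j)²=1/38760 [(8 2 8; 5 0 -5)], sign=-1
⇒ 4πI² = 1/1805
I = (+1)√(1/1805/(4π)) = 0.00663982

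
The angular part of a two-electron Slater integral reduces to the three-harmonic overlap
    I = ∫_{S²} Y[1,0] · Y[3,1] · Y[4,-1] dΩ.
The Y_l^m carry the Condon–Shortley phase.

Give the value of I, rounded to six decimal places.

-0.238414

Rules hold: Σm=0, L=8 even, 2≤4≤4.
N = 3·7·9 = 189
Δ = 0!·2!·6!/9! = 1/252
Racah Σ t=0..0: t=0:+1/36 = 1/36
⇒ 3j(1 3 4; 0 0 0)² = 4/63, sgn +1
Racah Σ t=0..0: t=0:+1/48 = 1/48
⇒ 3j(1 3 4; 0 1 -1)² = 5/84, sgn -1
4πI² = N·(3j₀)²·(3jₘ)² = 5/7
I = -1·√(0.714286/4π) = -0.23841361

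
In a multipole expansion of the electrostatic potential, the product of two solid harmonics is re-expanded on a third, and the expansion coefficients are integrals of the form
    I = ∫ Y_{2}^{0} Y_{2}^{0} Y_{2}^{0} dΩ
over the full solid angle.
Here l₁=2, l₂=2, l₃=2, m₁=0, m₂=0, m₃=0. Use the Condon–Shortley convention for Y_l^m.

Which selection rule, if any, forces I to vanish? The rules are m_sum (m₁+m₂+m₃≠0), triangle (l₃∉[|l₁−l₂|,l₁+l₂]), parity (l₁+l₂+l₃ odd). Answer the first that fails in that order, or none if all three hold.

none

m₁+m₂+m₃ = 0 + 0 + 0 = 0  ✓
triangle: |2−2|=0 ≤ l₃=2 ≤ 2+2=4  ✓
parity: l₁+l₂+l₃ = 6 is even  ✓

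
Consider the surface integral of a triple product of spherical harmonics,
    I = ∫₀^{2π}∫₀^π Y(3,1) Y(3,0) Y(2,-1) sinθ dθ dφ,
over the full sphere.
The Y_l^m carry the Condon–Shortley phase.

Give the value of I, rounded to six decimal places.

-0.059471

Rules hold: Σm=0, L=8 even, 0≤2≤6.
N = 7·7·5 = 245
Δ = 4!·2!·2!/9! = 1/3780
Racah Σ t=1..3: t=1:−1/24 t=2:+1/4 t=3:−1/24 = 1/6
⇒ 3j(3 3 2; 0 0 0)² = 4/105, sgn +1
Racah Σ t=1..2: t=1:−1/12 t=2:+1/8 = 1/24
⇒ 3j(3 3 2; 1 0 -1)² = 1/210, sgn -1
4πI² = N·(3j₀)²·(3jₘ)² = 2/45
I = -1·√(0.0444444/4π) = -0.05947080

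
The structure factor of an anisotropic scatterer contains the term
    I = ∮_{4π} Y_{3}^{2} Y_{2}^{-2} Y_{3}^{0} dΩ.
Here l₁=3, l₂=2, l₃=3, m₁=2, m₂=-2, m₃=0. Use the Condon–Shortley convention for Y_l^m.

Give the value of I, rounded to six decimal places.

m-sum 0 ✓  L=8 even ✓  1≤3≤5 ✓
Π(2lᵢ+1) = 7×5×7 = 245
triangle coeff Δ(3,2,3) = 1/3780
Σ_t [0,2]: t=0:+1/24 t=1:−1/4 t=2:+1/24 = -1/6
(3j)²=4/105 [(3 2 3; 0 0 0)], sign=+1
Σ_t [0,0]: t=0:+1/24 = 1/24
(3j)²=1/21 [(3 2 3; 2 -2 0)], sign=-1
⇒ 4πI² = 4/9
I = (-1)√(4/9/(4π)) = -0.18806319

-0.188063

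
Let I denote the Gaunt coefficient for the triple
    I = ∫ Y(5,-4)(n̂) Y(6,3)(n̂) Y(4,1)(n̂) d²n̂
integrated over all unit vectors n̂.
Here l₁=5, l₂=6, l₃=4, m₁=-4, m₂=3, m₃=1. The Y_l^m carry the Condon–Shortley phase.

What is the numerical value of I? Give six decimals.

0.000000

l₁+l₂+l₃=15 is odd: 3j(l;000)=0 ⇒ I=0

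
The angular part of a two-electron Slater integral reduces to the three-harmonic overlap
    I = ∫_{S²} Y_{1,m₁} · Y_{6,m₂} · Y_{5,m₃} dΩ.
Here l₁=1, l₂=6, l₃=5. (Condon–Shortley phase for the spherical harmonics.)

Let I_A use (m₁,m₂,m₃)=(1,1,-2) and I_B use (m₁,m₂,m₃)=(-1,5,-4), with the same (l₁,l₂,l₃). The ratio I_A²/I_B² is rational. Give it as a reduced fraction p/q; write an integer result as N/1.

Same 1,6,5: normalisation and zero-m 3j drop out of the ratio.
A: Δ: 2! 0! 10! / 13! → 1/858; sum: t=0:+1/60480 = 1/60480; 3j²(1 6 5; 1 1 -2) = Δ·Π!·Σ² = 5/429  (sign -1)
B: Δ: 2! 0! 10! / 13! → 1/858; sum: t=2:+1/725760 = 1/725760; 3j²(1 6 5; -1 5 -4) = Δ·Π!·Σ² = 5/78  (sign -1)
I_A²/I_B² = (5/429)/(5/78) = 2/11

2/11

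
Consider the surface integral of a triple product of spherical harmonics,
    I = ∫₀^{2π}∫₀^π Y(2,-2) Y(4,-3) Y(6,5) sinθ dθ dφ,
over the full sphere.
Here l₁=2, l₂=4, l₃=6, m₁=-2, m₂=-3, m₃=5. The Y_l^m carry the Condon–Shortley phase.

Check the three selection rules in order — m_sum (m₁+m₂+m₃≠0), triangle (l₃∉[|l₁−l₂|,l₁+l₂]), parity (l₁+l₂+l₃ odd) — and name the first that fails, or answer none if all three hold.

Σmᵢ = 0  ✓
l₃∈[|l₁−l₂|,l₁+l₂]=[2,6], have l₃=6  ✓
Σlᵢ = 12 ⇒ even  ✓

none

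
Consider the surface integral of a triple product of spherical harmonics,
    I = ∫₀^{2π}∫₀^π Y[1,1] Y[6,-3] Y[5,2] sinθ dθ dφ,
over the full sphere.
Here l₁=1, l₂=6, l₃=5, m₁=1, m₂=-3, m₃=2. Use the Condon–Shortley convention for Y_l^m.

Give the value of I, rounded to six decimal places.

-0.245154

m-sum 0 ✓  L=12 even ✓  5≤5≤7 ✓
Π(2lᵢ+1) = 3×13×11 = 429
triangle coeff Δ(1,6,5) = 1/858
Σ_t [1,1]: t=1:−1/14400 = -1/14400
(3j)²=6/143 [(1 6 5; 0 0 0)], sign=+1
Σ_t [0,0]: t=0:+1/60480 = 1/60480
(3j)²=6/143 [(1 6 5; 1 -3 2)], sign=-1
⇒ 4πI² = 108/143
I = (-1)√(108/143/(4π)) = -0.24515397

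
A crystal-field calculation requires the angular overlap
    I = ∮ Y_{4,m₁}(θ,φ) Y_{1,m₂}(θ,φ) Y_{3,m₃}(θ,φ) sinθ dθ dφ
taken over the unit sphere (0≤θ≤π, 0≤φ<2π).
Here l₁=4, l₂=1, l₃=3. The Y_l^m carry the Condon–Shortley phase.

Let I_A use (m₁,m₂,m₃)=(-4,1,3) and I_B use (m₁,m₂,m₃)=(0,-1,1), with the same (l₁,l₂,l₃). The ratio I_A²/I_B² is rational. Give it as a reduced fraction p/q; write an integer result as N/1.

Shared (l₁,l₂,l₃)=(4,1,3): N and (l;000)² cancel in I_A²/I_B².
A: Δ = 2!·6!·0!/9! = 1/252; Racah Σ t=2..2: t=2:+1/1440 = 1/1440; ⇒ 3j(4 1 3; -4 1 3)² = 1/9, sgn +1
B: Δ = 2!·6!·0!/9! = 1/252; Racah Σ t=0..0: t=0:+1/96 = 1/96; ⇒ 3j(4 1 3; 0 -1 1)² = 1/42, sgn +1
I_A²/I_B² = (1/9)/(1/42) = 14/3

14/3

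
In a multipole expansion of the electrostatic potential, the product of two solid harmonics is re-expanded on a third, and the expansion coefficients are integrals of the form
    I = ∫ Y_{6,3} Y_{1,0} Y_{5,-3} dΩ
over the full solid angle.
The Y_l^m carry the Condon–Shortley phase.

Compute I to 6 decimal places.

m-sum 0 ✓  L=12 even ✓  5≤5≤7 ✓
Π(2lᵢ+1) = 13×3×11 = 429
triangle coeff Δ(6,1,5) = 1/858
Σ_t [1,1]: t=1:−1/14400 = -1/14400
(3j)²=6/143 [(6 1 5; 0 0 0)], sign=+1
Σ_t [1,1]: t=1:−1/80640 = -1/80640
(3j)²=9/286 [(6 1 5; 3 0 -3)], sign=-1
⇒ 4πI² = 81/143
I = (-1)√(81/143/(4π)) = -0.21230956

-0.212310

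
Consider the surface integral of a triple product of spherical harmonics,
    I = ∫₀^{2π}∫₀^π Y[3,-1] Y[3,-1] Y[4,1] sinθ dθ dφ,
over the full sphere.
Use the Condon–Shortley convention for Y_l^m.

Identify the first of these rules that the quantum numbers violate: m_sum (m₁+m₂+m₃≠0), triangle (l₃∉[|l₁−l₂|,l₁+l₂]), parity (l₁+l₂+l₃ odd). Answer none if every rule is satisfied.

m_sum

Σmᵢ = -1  ✗
l₃∈[|l₁−l₂|,l₁+l₂]=[0,6], have l₃=4
Σlᵢ = 10 ⇒ even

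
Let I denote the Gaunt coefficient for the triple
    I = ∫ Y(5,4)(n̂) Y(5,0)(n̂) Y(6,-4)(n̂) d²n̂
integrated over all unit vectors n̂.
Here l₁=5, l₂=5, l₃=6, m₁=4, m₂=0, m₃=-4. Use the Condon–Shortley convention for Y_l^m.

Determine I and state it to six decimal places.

m-sum 0 ✓  L=16 even ✓  0≤6≤10 ✓
Π(2lᵢ+1) = 11×11×13 = 1573
triangle coeff Δ(5,5,6) = 1/28588560
Σ_t [0,4]: t=0:+1/345600 t=1:−1/13824 t=2:+1/5184 t=3:−1/13824 t=4:+1/345600 = 7/129600
(3j)²=80/7293 [(5 5 6; 0 0 0)], sign=+1
Σ_t [0,1]: t=0:+1/345600 t=1:−1/207360 = -1/518400
(3j)²=12/2431 [(5 5 6; 4 0 -4)], sign=-1
⇒ 4πI² = 320/3757
I = (-1)√(320/3757/(4π)) = -0.08232836

-0.082328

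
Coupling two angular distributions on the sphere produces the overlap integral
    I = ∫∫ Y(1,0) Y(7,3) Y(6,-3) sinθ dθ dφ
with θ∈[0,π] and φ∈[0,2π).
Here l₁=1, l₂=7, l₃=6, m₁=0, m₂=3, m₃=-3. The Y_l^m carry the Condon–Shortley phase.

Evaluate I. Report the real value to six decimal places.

m-sum 0 ✓  L=14 even ✓  6≤6≤8 ✓
Π(2lᵢ+1) = 3×15×13 = 585
triangle coeff Δ(1,7,6) = 1/1365
Σ_t [1,1]: t=1:−1/518400 = -1/518400
(3j)²=7/195 [(1 7 6; 0 0 0)], sign=-1
Σ_t [1,1]: t=1:−1/2177280 = -1/2177280
(3j)²=8/273 [(1 7 6; 0 3 -3)], sign=+1
⇒ 4πI² = 8/13
I = (-1)√(8/13/(4π)) = -0.22129336

-0.221293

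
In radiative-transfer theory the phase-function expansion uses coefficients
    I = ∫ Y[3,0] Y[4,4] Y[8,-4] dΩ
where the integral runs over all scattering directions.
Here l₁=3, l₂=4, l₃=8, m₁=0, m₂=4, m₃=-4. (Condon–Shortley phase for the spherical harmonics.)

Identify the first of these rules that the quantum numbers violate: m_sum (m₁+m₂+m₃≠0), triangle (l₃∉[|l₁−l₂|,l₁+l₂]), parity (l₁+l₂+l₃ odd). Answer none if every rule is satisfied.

triangle

Σmᵢ = 0  ✓
l₃∈[|l₁−l₂|,l₁+l₂]=[1,7], have l₃=8  ✗
Σlᵢ = 15 ⇒ odd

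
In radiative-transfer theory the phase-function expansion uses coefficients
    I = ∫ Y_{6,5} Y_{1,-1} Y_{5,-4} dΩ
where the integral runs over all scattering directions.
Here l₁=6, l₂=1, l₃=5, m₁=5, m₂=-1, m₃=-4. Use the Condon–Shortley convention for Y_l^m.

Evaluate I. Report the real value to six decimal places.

-0.303018

Rules hold: Σm=0, L=12 even, 5≤5≤7.
N = 13·3·11 = 429
Δ = 2!·10!·0!/13! = 1/858
Racah Σ t=1..1: t=1:−1/14400 = -1/14400
⇒ 3j(6 1 5; 0 0 0)² = 6/143, sgn +1
Racah Σ t=0..0: t=0:+1/725760 = 1/725760
⇒ 3j(6 1 5; 5 -1 -4)² = 5/78, sgn -1
4πI² = N·(3j₀)²·(3jₘ)² = 15/13
I = -1·√(1.15385/4π) = -0.30301841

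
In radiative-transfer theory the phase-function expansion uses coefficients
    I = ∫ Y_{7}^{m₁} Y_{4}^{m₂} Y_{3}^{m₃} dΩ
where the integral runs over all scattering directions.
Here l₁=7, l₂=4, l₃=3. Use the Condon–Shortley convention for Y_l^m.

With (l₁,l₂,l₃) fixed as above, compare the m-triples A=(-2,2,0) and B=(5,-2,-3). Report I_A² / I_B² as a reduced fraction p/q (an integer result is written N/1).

10/11

l's match ⇒ only the (l;m) 3-j factors differ between A and B.
A: triangle coeff Δ(7,4,3) = 1/45045; Σ_t [6,6]: t=6:+1/51840 = 1/51840; (3j)²=8/429 [(7 4 3; -2 2 0)], sign=-1
B: triangle coeff Δ(7,4,3) = 1/45045; Σ_t [2,2]: t=2:+1/1036800 = 1/1036800; (3j)²=4/195 [(7 4 3; 5 -2 -3)], sign=+1
I_A²/I_B² = (8/429)/(4/195) = 10/11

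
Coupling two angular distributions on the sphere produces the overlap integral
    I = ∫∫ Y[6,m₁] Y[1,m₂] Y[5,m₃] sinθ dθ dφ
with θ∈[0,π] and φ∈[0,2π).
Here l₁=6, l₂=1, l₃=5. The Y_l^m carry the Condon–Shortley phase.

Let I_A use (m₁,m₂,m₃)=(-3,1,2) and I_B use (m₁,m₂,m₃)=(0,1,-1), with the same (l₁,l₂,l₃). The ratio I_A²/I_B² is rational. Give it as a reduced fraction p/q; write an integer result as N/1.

l's match ⇒ only the (l;m) 3-j factors differ between A and B.
A: triangle coeff Δ(6,1,5) = 1/858; Σ_t [2,2]: t=2:+1/60480 = 1/60480; (3j)²=6/143 [(6 1 5; -3 1 2)], sign=-1
B: triangle coeff Δ(6,1,5) = 1/858; Σ_t [2,2]: t=2:+1/34560 = 1/34560; (3j)²=5/286 [(6 1 5; 0 1 -1)], sign=+1
I_A²/I_B² = (6/143)/(5/286) = 12/5

12/5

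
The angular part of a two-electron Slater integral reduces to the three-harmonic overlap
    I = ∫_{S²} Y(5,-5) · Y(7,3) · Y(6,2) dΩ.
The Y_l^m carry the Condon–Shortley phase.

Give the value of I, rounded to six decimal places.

-0.165660

m-sum 0 ✓  L=18 even ✓  2≤6≤12 ✓
Π(2lᵢ+1) = 11×15×13 = 2145
triangle coeff Δ(5,7,6) = 1/174594420
Σ_t [1,5]: t=1:−1/4147200 t=2:+1/207360 t=3:−1/82944 t=4:+1/207360 t=5:−1/4147200 = -1/345600
(3j)²=420/46189 [(5 7 6; 0 0 0)], sign=-1
Σ_t [6,6]: t=6:+1/9953280 = 1/9953280
(3j)²=2450/138567 [(5 7 6; -5 3 2)], sign=+1
⇒ 4πI² = 5145000/14919047
I = (-1)√(5145000/14919047/(4π)) = -0.16565983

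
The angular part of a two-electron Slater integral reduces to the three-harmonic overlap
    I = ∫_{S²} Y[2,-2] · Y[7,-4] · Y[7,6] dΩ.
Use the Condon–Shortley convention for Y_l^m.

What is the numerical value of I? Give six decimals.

Checks pass: Σm=0; 16 even; l₃=7∈[5,9].
(2·2+1)(2·7+1)(2·7+1) = 1125
Δ: 2! 2! 12! / 17! → 1/185640
sum: t=0:+1/2419200 t=1:−1/518400 t=2:+1/2419200 = -1/907200
3j²(2 7 7; 0 0 0) = Δ·Π!·Σ² = 56/3315  (sign +1)
sum: t=2:+1/159667200 = 1/159667200
3j²(2 7 7; -2 -4 6) = Δ·Π!·Σ² = 9/1190  (sign -1)
combine: 4πI² = 1125·56/3315·9/1190 = 540/3757
take √, sign -1: I = -0.10694768

-0.106948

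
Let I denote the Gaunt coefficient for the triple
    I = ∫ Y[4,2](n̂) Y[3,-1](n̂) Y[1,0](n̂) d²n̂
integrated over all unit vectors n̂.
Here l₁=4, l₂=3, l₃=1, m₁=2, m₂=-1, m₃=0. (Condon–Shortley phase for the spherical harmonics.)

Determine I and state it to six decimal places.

2 − 1 + 0 = 1 ≠ 0: azimuthal integral kills it; I = 0

0.000000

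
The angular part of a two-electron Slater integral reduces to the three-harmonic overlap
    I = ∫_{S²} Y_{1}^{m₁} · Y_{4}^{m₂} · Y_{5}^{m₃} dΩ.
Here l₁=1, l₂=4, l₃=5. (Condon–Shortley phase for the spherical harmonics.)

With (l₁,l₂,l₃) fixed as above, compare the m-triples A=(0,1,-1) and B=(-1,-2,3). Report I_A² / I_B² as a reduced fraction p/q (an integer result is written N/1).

Same 1,4,5: normalisation and zero-m 3j drop out of the ratio.
A: Δ: 0! 2! 8! / 11! → 1/495; sum: t=0:+1/720 = 1/720; 3j²(1 4 5; 0 1 -1) = Δ·Π!·Σ² = 8/165  (sign +1)
B: Δ: 0! 2! 8! / 11! → 1/495; sum: t=0:+1/2880 = 1/2880; 3j²(1 4 5; -1 -2 3) = Δ·Π!·Σ² = 28/495  (sign +1)
I_A²/I_B² = (8/165)/(28/495) = 6/7

6/7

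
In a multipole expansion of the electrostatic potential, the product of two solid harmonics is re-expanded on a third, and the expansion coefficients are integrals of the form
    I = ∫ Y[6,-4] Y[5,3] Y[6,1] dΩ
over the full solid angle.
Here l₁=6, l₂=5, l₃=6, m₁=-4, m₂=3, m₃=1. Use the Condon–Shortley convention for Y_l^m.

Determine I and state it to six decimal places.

L=17 odd ⇒ parity kills the (l;000) factor ⇒ I = 0

0.000000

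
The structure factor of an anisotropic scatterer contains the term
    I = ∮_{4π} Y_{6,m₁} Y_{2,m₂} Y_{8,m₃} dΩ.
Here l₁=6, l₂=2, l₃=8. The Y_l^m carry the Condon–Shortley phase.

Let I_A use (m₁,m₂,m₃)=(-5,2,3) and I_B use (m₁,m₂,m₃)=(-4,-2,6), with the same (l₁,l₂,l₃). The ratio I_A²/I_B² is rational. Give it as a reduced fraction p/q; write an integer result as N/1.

l's match ⇒ only the (l;m) 3-j factors differ between A and B.
A: triangle coeff Δ(6,2,8) = 1/30940; Σ_t [0,0]: t=0:+1/958003200 = 1/958003200; (3j)²=1/6188 [(6 2 8; -5 2 3)], sign=-1
B: triangle coeff Δ(6,2,8) = 1/30940; Σ_t [0,0]: t=0:+1/174182400 = 1/174182400; (3j)²=11/340 [(6 2 8; -4 -2 6)], sign=+1
I_A²/I_B² = (1/6188)/(11/340) = 5/1001

5/1001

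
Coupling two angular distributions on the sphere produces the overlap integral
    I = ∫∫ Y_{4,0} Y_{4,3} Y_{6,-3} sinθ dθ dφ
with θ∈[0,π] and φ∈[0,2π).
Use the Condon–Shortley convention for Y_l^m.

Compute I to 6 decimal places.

0.123195

m-sum 0 ✓  L=14 even ✓  0≤6≤8 ✓
Π(2lᵢ+1) = 9×9×13 = 1053
triangle coeff Δ(4,4,6) = 1/1261260
Σ_t [0,2]: t=0:+1/4608 t=1:−1/1296 t=2:+1/4608 = -7/20736
(3j)²=20/1287 [(4 4 6; 0 0 0)], sign=-1
Σ_t [1,2]: t=1:−1/25920 t=2:+1/11520 = 1/20736
(3j)²=5/429 [(4 4 6; 0 3 -3)], sign=-1
⇒ 4πI² = 300/1573
I = (+1)√(300/1573/(4π)) = 0.12319450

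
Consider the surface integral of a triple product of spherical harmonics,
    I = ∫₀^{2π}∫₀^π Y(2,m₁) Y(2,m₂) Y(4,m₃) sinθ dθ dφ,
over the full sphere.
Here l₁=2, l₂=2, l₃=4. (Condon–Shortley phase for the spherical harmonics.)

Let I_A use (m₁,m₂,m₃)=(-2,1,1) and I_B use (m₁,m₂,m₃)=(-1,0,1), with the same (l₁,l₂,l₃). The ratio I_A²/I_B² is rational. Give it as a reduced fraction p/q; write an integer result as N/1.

Shared (l₁,l₂,l₃)=(2,2,4): N and (l;000)² cancel in I_A²/I_B².
A: Δ = 0!·4!·4!/9! = 1/630; Racah Σ t=0..0: t=0:+1/144 = 1/144; ⇒ 3j(2 2 4; -2 1 1)² = 1/126, sgn -1
B: Δ = 0!·4!·4!/9! = 1/630; Racah Σ t=0..0: t=0:+1/24 = 1/24; ⇒ 3j(2 2 4; -1 0 1)² = 1/21, sgn -1
I_A²/I_B² = (1/126)/(1/21) = 1/6

1/6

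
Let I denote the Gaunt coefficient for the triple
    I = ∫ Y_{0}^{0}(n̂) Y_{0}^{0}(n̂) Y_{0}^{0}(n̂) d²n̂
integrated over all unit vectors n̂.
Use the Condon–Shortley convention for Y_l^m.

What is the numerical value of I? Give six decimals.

Checks pass: Σm=0; 0 even; l₃=0∈[0,0].
(2·0+1)(2·0+1)(2·0+1) = 1
Δ: 0! 0! 0! / 1! → 1/1
sum: t=0:+1/1 = 1/1
3j²(0 0 0; 0 0 0) = Δ·Π!·Σ² = 1/1  (sign +1)
(m-triple is (0,0,0) — same symbol as above.)
combine: 4πI² = 1·1·1 = 1/1
take √, sign +1: I = 0.28209479

0.282095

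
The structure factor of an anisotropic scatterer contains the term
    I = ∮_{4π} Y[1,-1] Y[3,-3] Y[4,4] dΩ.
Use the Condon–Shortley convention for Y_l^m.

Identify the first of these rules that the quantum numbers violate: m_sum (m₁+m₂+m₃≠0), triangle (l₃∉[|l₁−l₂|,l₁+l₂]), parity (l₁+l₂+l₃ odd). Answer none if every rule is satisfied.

azimuthal sum: -1 − 3 + 4 = 0  ✓
2 ≤ 4 ≤ 4 (triangle on l)  ✓
L = 1 + 3 + 4 = 8 (even)  ✓

none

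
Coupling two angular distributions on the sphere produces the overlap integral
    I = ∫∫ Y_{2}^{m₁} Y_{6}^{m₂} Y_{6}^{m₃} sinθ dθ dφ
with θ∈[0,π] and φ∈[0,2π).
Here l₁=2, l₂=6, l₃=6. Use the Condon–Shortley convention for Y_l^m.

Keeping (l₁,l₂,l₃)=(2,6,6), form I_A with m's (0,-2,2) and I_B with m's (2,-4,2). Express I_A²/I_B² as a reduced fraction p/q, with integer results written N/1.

Shared (l₁,l₂,l₃)=(2,6,6): N and (l;000)² cancel in I_A²/I_B².
A: Δ = 2!·2!·10!/15! = 1/90090; Racah Σ t=0..2: t=0:+1/69120 t=1:−1/30240 t=2:+1/322560 = -1/64512; ⇒ 3j(2 6 6; 0 -2 2)² = 10/1001, sgn -1
B: Δ = 2!·2!·10!/15! = 1/90090; Racah Σ t=0..0: t=0:+1/322560 = 1/322560; ⇒ 3j(2 6 6; 2 -4 2)² = 18/1001, sgn +1
I_A²/I_B² = (10/1001)/(18/1001) = 5/9

5/9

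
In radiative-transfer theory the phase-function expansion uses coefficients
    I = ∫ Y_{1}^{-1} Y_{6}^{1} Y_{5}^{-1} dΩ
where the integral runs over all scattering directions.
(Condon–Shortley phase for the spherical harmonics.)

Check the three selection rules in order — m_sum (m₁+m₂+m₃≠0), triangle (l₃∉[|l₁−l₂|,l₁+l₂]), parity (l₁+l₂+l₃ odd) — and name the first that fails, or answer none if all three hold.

m₁+m₂+m₃ = -1 + 1 − 1 = -1  ✗
triangle: |1−6|=5 ≤ l₃=5 ≤ 1+6=7
parity: l₁+l₂+l₃ = 12 is even

m_sum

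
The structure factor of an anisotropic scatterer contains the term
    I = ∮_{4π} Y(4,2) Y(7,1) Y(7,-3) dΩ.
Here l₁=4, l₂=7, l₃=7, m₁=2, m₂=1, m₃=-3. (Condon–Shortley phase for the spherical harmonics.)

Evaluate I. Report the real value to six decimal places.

0.058708

Rules hold: Σm=0, L=18 even, 3≤7≤11.
N = 9·15·15 = 2025
Δ = 4!·4!·10!/19! = 1/58198140
Racah Σ t=0..4: t=0:+1/17418240 t=1:−1/622080 t=2:+1/230400 t=3:−1/622080 t=4:+1/17418240 = 1/806400
⇒ 3j(4 7 7; 0 0 0)² = 2268/230945, sgn -1
Racah Σ t=0..2: t=0:+1/7741440 t=1:−1/1088640 t=2:+1/1658880 = -13/69672960
⇒ 3j(4 7 7; 2 1 -3)² = 325/149226, sgn -1
4πI² = N·(3j₀)²·(3jₘ)² = 546750/12623809
I = +1·√(0.043311/4π) = 0.05870759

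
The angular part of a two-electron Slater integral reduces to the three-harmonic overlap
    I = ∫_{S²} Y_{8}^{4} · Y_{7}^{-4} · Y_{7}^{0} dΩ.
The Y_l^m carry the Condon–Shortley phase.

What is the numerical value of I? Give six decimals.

Checks pass: Σm=0; 22 even; l₃=7∈[1,15].
(2·8+1)(2·7+1)(2·7+1) = 3825
Δ: 8! 8! 6! / 23! → 1/22086194130
sum: t=1:−1/18289152000 t=2:+1/248832000 t=3:−1/24883200 t=4:+1/11943936 t=5:−1/24883200 t=6:+1/248832000 t=7:−1/18289152000 = 11/975421440
3j²(8 7 7; 0 0 0) = Δ·Π!·Σ² = 1750/289731  (sign -1)
sum: t=0:+1/836075520 t=1:−1/174182400 t=2:+1/248832000 t=3:−1/2612736000 = -19/20901888000
3j²(8 7 7; 4 -4 0) = Δ·Π!·Σ² = 133/50830  (sign +1)
combine: 4πI² = 3825·1750/289731·133/50830 = 91875/1519817
take √, sign -1: I = -0.06935824

-0.069358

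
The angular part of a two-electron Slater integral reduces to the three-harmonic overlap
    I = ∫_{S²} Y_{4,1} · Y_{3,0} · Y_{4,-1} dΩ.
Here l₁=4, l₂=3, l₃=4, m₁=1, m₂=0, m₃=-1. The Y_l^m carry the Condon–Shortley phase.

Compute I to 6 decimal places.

Σlᵢ=11 odd — θ-integrand is odd under cosθ→−cosθ; I=0

0.000000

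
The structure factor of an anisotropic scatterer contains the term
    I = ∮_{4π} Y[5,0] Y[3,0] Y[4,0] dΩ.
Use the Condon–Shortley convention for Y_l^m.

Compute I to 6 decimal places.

Checks pass: Σm=0; 12 even; l₃=4∈[2,8].
(2·5+1)(2·3+1)(2·4+1) = 693
Δ: 4! 6! 2! / 13! → 1/180180
sum: t=1:−1/576 t=2:+1/144 t=3:−1/576 = 1/288
3j²(5 3 4; 0 0 0) = Δ·Π!·Σ² = 20/1001  (sign +1)
(m-triple is (0,0,0) — same symbol as above.)
combine: 4πI² = 693·20/1001·20/1001 = 3600/13013
take √, sign +1: I = 0.14837393

0.148374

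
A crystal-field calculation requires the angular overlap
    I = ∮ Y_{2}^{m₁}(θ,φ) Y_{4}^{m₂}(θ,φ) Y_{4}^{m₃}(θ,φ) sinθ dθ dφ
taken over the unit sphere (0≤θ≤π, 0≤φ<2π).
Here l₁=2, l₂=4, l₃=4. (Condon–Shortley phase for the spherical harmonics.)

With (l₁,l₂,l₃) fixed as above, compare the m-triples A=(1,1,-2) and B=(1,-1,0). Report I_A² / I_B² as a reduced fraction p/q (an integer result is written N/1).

l's match ⇒ only the (l;m) 3-j factors differ between A and B.
A: triangle coeff Δ(2,4,4) = 1/13860; Σ_t [0,1]: t=0:+1/240 t=1:−1/96 = -1/160; (3j)²=27/1540 [(2 4 4; 1 1 -2)], sign=-1
B: triangle coeff Δ(2,4,4) = 1/13860; Σ_t [0,1]: t=0:+1/72 t=1:−1/96 = 1/288; (3j)²=1/462 [(2 4 4; 1 -1 0)], sign=+1
I_A²/I_B² = (27/1540)/(1/462) = 81/10

81/10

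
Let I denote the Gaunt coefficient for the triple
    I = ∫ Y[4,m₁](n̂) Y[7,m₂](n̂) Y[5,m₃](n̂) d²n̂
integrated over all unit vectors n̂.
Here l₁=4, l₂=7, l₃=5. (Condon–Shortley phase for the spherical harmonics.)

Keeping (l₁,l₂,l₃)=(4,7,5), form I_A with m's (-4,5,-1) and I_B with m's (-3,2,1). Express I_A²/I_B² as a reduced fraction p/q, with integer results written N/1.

l's match ⇒ only the (l;m) 3-j factors differ between A and B.
A: triangle coeff Δ(4,7,5) = 1/6126120; Σ_t [6,6]: t=6:+1/2073600 = 1/2073600; (3j)²=28/1105 [(4 7 5; -4 5 -1)], sign=+1
B: triangle coeff Δ(4,7,5) = 1/6126120; Σ_t [5,6]: t=5:−1/138240 t=6:+1/518400 = -11/2073600; (3j)²=77/4420 [(4 7 5; -3 2 1)], sign=-1
I_A²/I_B² = (28/1105)/(77/4420) = 16/11

16/11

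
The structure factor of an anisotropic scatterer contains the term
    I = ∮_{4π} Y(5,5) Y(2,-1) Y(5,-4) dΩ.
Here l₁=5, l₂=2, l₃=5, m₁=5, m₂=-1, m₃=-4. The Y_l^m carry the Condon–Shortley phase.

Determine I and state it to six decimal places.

Rules hold: Σm=0, L=12 even, 3≤5≤7.
N = 11·5·11 = 605
Δ = 2!·8!·2!/13! = 1/38610
Racah Σ t=0..2: t=0:+1/2880 t=1:−1/576 t=2:+1/2880 = -1/960
⇒ 3j(5 2 5; 0 0 0)² = 10/429, sgn +1
Racah Σ t=0..0: t=0:+1/80640 = 1/80640
⇒ 3j(5 2 5; 5 -1 -4)² = 9/286, sgn -1
4πI² = N·(3j₀)²·(3jₘ)² = 75/169
I = -1·√(0.443787/4π) = -0.18792404

-0.187924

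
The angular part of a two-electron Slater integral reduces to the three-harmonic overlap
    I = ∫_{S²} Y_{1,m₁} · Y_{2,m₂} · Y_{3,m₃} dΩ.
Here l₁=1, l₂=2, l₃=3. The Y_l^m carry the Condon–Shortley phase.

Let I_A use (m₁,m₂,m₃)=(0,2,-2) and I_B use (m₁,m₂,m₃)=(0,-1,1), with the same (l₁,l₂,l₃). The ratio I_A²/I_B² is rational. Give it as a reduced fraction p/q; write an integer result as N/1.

5/8

Shared (l₁,l₂,l₃)=(1,2,3): N and (l;000)² cancel in I_A²/I_B².
A: Δ = 0!·2!·4!/7! = 1/105; Racah Σ t=0..0: t=0:+1/24 = 1/24; ⇒ 3j(1 2 3; 0 2 -2)² = 1/21, sgn -1
B: Δ = 0!·2!·4!/7! = 1/105; Racah Σ t=0..0: t=0:+1/6 = 1/6; ⇒ 3j(1 2 3; 0 -1 1)² = 8/105, sgn +1
I_A²/I_B² = (1/21)/(8/105) = 5/8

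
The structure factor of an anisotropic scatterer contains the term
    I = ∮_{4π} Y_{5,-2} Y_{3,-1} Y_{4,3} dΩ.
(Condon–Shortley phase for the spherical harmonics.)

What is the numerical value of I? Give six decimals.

Checks pass: Σm=0; 12 even; l₃=4∈[2,8].
(2·5+1)(2·3+1)(2·4+1) = 693
Δ: 4! 6! 2! / 13! → 1/180180
sum: t=1:−1/576 t=2:+1/144 t=3:−1/576 = 1/288
3j²(5 3 4; 0 0 0) = Δ·Π!·Σ² = 20/1001  (sign +1)
sum: t=1:−1/4320 t=2:+1/960 = 7/8640
3j²(5 3 4; -2 -1 3) = Δ·Π!·Σ² = 343/12870  (sign -1)
combine: 4πI² = 693·20/1001·343/12870 = 686/1859
take √, sign -1: I = -0.17136315

-0.171363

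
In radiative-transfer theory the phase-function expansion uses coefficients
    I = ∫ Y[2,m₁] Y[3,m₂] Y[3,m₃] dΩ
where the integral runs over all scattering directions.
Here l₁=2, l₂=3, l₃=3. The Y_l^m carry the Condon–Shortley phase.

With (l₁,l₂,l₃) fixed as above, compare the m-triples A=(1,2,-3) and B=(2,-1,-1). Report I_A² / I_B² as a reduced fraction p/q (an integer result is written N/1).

25/24

Same 2,3,3: normalisation and zero-m 3j drop out of the ratio.
A: Δ: 2! 2! 4! / 9! → 1/3780; sum: t=1:−1/48 = -1/48; 3j²(2 3 3; 1 2 -3) = Δ·Π!·Σ² = 5/84  (sign -1)
B: Δ: 2! 2! 4! / 9! → 1/3780; sum: t=0:+1/16 = 1/16; 3j²(2 3 3; 2 -1 -1) = Δ·Π!·Σ² = 2/35  (sign +1)
I_A²/I_B² = (5/84)/(2/35) = 25/24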